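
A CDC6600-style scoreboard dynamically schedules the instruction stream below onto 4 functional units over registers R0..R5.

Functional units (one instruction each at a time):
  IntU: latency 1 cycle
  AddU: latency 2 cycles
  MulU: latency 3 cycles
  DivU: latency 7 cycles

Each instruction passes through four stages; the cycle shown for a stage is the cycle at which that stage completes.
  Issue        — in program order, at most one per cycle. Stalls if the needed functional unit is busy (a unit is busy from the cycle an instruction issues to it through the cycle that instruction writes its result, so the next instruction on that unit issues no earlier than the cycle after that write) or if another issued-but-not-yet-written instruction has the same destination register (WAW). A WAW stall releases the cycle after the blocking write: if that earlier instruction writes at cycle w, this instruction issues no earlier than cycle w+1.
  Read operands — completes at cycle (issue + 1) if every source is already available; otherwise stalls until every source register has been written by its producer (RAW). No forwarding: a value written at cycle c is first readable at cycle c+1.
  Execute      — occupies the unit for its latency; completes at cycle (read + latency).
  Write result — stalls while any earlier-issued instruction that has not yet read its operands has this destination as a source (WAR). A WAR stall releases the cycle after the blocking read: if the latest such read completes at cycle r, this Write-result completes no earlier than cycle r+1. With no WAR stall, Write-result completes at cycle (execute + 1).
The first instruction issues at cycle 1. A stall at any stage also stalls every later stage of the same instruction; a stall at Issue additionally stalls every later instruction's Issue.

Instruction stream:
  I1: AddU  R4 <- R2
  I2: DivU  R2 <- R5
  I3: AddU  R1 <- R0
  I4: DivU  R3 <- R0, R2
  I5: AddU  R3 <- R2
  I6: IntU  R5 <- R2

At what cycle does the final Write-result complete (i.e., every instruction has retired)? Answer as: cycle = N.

cycle = 26

I1  is:1  ro:2  ex:4  wr:5
I2  is:2  ro:3  ex:10  wr:11
I3  is:6  ro:7  ex:9  wr:10  — struct: AddU busy until I1 writes@5
I4  is:12  ro:13  ex:20  wr:21  — struct: DivU busy until I2 writes@11
I5  is:22  ro:23  ex:25  wr:26  — WAW R3: wait I4 write@21
I6  is:23  ro:24  ex:25  wr:26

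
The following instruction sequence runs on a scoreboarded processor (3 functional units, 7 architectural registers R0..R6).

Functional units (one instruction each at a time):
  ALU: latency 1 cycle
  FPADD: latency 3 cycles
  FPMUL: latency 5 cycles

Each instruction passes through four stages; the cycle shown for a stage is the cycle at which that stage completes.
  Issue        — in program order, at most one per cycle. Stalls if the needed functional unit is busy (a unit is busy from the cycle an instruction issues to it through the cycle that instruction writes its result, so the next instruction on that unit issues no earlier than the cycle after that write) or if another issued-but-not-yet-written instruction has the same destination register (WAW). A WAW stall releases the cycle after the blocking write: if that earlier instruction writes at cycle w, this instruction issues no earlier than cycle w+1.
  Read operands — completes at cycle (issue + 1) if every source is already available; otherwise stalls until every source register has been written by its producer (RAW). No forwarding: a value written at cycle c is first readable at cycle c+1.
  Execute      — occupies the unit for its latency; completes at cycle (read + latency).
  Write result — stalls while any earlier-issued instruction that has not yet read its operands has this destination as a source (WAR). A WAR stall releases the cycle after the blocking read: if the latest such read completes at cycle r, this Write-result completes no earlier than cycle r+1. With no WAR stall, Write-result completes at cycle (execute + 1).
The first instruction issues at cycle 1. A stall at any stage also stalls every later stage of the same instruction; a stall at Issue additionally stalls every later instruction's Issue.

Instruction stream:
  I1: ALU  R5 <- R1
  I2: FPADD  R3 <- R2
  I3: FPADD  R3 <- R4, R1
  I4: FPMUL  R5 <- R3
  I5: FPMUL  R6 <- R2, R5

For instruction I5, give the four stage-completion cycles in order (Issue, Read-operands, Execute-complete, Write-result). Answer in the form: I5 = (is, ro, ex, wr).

I5 = (21, 22, 27, 28)

I1 -> (1, 2, 3, 4)
I2 -> (2, 3, 6, 7)
I3 -> (8, 9, 12, 13)  // struct: FPADD busy until I2 writes@7
I4 -> (9, 14, 19, 20)  // RAW R3: wait I3 write@13
I5 -> (21, 22, 27, 28)  // struct: FPMUL busy until I4 writes@20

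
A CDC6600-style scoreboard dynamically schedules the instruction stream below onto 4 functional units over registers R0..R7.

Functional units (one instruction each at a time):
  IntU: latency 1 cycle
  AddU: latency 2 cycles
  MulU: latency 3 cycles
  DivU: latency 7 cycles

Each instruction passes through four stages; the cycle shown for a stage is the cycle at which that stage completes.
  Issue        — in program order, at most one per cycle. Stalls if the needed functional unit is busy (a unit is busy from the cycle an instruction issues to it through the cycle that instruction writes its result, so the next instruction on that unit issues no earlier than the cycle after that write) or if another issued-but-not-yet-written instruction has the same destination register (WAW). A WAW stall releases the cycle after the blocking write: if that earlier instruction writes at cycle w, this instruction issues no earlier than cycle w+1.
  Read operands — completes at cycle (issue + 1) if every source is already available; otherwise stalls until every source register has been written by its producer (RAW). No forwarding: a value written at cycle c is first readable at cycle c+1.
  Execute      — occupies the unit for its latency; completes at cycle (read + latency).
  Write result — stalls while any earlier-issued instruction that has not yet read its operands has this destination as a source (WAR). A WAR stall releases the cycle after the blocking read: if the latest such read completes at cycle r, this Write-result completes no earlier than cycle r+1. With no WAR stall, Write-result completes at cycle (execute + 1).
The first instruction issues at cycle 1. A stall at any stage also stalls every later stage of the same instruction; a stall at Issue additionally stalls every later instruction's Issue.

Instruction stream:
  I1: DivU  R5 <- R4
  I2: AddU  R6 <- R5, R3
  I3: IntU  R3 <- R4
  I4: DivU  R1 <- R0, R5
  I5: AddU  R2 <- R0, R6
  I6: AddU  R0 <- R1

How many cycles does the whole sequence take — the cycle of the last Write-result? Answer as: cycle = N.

1) issue 1, read 2, done 9, write 10
2) issue 2, read 11, done 13, write 14  <RAW R5: wait I1 write@10>
3) issue 3, read 4, done 5, write 12  <WAR R3: wait I2 read@11>
4) issue 11, read 12, done 19, write 20  <struct: DivU busy until I1 writes@10>
5) issue 15, read 16, done 18, write 19  <struct: AddU busy until I2 writes@14>
6) issue 20, read 21, done 23, write 24  <struct: AddU busy until I5 writes@19>

cycle = 24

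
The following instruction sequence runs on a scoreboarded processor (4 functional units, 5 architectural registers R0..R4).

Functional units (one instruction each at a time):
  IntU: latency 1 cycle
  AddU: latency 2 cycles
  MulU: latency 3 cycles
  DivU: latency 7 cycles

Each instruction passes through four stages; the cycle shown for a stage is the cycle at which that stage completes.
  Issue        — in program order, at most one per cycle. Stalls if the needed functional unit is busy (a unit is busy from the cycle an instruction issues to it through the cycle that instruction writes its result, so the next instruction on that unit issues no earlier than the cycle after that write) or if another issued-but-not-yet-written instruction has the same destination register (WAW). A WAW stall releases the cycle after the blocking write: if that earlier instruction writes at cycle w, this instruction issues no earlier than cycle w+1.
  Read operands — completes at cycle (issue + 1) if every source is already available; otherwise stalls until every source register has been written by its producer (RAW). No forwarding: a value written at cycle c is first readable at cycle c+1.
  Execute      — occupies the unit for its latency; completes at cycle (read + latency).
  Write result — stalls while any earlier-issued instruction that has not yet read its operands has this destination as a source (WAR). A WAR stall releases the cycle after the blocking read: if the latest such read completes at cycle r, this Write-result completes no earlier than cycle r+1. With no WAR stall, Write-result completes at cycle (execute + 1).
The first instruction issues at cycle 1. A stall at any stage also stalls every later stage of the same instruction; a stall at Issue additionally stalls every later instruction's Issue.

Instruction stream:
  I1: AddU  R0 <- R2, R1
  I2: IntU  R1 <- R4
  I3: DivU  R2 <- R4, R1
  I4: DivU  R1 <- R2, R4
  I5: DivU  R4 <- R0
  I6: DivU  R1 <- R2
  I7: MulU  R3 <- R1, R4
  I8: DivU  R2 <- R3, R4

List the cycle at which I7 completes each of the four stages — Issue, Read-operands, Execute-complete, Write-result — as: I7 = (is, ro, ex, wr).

I7 = (36, 45, 48, 49)

[I1] 1/2/4/5
[I2] 2/3/4/5
[I3] 3/6/13/14  (RAW R1: wait I2 write@5)
[I4] 15/16/23/24  (struct: DivU busy until I3 writes@14)
[I5] 25/26/33/34  (struct: DivU busy until I4 writes@24)
[I6] 35/36/43/44  (struct: DivU busy until I5 writes@34)
[I7] 36/45/48/49  (RAW R1: wait I6 write@44)
[I8] 45/50/57/58  (struct: DivU busy until I6 writes@44; RAW R3: wait I7 write@49)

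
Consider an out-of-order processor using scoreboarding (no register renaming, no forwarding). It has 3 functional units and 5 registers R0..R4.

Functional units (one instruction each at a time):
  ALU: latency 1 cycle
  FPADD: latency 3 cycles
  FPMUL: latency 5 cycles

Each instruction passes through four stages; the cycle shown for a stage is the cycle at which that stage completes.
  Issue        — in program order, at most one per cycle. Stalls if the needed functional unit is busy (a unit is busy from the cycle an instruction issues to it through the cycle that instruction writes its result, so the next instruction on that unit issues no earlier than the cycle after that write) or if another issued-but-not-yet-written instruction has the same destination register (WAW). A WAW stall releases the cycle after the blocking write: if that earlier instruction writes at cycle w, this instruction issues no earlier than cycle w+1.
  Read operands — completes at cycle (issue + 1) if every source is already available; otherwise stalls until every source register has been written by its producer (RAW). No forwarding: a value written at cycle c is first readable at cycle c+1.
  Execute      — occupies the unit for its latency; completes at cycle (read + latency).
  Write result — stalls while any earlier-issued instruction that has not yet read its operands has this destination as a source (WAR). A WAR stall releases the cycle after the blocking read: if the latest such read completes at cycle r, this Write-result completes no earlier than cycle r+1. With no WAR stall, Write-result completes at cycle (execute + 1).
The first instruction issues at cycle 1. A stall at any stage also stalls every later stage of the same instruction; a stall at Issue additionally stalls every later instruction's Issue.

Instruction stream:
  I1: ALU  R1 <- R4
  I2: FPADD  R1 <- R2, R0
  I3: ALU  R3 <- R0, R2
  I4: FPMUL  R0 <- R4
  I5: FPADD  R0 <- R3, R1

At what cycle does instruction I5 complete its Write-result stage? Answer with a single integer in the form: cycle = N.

cycle = 20

t=1  issue I1 (ALU)
t=2  I1 read-ops
t=3  I1 finished on ALU
t=4  I1→R1
t=5  issue I2 (FPADD)
t=6  I2 read-ops | issue I3 (ALU)
t=7  I3 read-ops | issue I4 (FPMUL)
t=8  I3 finished on ALU | I4 read-ops
t=9  I2 finished on FPADD | I3→R3
t=10  I2→R1
t=13  I4 finished on FPMUL
t=14  I4→R0
t=15  issue I5 (FPADD)
t=16  I5 read-ops
t=19  I5 finished on FPADD
t=20  I5→R0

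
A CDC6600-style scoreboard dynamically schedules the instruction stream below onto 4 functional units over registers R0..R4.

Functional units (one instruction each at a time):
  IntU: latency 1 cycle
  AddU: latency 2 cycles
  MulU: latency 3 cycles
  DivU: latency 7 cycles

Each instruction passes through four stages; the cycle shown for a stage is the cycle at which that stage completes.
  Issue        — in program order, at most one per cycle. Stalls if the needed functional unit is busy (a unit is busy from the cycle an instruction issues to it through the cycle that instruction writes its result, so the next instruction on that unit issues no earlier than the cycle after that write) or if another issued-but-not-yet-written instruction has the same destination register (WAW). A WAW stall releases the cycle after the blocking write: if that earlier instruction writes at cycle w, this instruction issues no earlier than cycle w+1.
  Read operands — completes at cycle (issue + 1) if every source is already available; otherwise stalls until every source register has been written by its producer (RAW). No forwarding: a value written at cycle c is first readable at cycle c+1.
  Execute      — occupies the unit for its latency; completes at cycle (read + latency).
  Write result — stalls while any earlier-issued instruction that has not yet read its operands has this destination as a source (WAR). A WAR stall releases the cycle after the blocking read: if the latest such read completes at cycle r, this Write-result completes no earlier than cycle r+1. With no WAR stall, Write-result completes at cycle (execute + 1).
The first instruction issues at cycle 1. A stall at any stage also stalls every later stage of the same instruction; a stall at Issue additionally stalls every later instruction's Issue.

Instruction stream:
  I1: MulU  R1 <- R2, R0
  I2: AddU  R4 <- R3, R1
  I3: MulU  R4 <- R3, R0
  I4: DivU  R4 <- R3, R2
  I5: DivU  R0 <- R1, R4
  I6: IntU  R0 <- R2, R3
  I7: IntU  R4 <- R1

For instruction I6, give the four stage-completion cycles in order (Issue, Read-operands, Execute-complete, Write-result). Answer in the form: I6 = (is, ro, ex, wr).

I6 = (37, 38, 39, 40)

I1: IS=1 RO=2 EX=5 WR=6
I2: IS=2 RO=7 EX=9 WR=10  [RAW R1: wait I1 write@6]
I3: IS=11 RO=12 EX=15 WR=16  [WAW R4: wait I2 write@10]
I4: IS=17 RO=18 EX=25 WR=26  [WAW R4: wait I3 write@16]
I5: IS=27 RO=28 EX=35 WR=36  [struct: DivU busy until I4 writes@26]
I6: IS=37 RO=38 EX=39 WR=40  [WAW R0: wait I5 write@36]
I7: IS=41 RO=42 EX=43 WR=44  [struct: IntU busy until I6 writes@40]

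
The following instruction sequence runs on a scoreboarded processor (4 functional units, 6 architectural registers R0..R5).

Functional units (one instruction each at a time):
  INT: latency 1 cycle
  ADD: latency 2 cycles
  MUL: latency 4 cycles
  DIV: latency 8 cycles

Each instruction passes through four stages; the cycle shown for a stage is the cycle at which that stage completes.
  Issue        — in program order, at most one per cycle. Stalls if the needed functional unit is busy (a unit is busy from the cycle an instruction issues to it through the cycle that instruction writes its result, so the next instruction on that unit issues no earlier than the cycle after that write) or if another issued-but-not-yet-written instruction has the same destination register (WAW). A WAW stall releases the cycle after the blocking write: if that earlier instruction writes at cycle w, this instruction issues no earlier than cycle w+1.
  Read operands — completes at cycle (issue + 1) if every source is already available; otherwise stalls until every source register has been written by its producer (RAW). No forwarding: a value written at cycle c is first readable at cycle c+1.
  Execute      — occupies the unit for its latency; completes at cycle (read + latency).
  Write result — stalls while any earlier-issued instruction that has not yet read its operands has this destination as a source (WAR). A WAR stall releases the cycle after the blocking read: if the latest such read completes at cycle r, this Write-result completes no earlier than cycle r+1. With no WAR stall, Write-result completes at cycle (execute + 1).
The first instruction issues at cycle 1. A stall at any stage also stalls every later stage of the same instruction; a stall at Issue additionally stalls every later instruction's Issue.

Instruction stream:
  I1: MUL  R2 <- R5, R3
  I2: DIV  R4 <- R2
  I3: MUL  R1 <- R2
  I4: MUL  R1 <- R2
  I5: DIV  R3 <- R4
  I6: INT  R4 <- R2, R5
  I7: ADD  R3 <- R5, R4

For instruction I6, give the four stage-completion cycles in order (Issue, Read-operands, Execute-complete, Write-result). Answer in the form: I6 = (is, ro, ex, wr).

cycle 1: I1 issues→MUL
cycle 2: I1 reads; I2 issues→DIV
cycle 6: I1 exec-done
cycle 7: I1 writes R2
cycle 8: I2 reads; I3 issues→MUL
cycle 9: I3 reads
cycle 13: I3 exec-done
cycle 14: I3 writes R1
cycle 15: I4 issues→MUL
cycle 16: I2 exec-done; I4 reads
cycle 17: I2 writes R4
cycle 18: I5 issues→DIV
cycle 19: I5 reads; I6 issues→INT
cycle 20: I4 exec-done; I6 reads
cycle 21: I4 writes R1; I6 exec-done
cycle 22: I6 writes R4
cycle 27: I5 exec-done
cycle 28: I5 writes R3
cycle 29: I7 issues→ADD
cycle 30: I7 reads
cycle 32: I7 exec-done
cycle 33: I7 writes R3

I6 = (19, 20, 21, 22)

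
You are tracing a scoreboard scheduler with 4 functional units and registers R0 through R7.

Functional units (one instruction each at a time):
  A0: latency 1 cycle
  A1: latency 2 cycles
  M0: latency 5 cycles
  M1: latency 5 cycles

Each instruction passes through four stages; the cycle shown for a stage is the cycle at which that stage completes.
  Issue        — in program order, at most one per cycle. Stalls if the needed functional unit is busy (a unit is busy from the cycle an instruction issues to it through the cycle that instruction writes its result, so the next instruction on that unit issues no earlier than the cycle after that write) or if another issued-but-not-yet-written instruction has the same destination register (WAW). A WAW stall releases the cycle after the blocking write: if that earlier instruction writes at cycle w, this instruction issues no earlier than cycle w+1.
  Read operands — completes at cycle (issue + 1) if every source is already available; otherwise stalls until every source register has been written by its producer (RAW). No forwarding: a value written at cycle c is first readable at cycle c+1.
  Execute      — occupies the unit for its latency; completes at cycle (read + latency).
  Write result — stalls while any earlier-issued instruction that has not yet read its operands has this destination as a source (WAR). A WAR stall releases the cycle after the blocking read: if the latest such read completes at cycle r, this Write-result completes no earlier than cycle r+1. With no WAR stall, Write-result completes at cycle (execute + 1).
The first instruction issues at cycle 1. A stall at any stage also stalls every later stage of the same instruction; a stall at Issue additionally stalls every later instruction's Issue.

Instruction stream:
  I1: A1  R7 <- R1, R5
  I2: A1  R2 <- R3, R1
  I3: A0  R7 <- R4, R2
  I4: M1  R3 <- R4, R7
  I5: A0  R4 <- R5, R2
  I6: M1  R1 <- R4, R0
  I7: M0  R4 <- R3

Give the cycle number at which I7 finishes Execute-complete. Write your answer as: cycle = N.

cycle = 28

cycle 1: I1 dispatched to A1
cycle 2: I1 operands ready
cycle 4: I1 complete
cycle 5: R7←I1
cycle 6: I2 dispatched to A1
cycle 7: I2 operands ready; I3 dispatched to A0
cycle 8: I4 dispatched to M1
cycle 9: I2 complete
cycle 10: R2←I2
cycle 11: I3 operands ready
cycle 12: I3 complete
cycle 13: R7←I3
cycle 14: I4 operands ready; I5 dispatched to A0
cycle 15: I5 operands ready
cycle 16: I5 complete
cycle 17: R4←I5
cycle 19: I4 complete
cycle 20: R3←I4
cycle 21: I6 dispatched to M1
cycle 22: I6 operands ready; I7 dispatched to M0
cycle 23: I7 operands ready
cycle 27: I6 complete
cycle 28: R1←I6; I7 complete
cycle 29: R4←I7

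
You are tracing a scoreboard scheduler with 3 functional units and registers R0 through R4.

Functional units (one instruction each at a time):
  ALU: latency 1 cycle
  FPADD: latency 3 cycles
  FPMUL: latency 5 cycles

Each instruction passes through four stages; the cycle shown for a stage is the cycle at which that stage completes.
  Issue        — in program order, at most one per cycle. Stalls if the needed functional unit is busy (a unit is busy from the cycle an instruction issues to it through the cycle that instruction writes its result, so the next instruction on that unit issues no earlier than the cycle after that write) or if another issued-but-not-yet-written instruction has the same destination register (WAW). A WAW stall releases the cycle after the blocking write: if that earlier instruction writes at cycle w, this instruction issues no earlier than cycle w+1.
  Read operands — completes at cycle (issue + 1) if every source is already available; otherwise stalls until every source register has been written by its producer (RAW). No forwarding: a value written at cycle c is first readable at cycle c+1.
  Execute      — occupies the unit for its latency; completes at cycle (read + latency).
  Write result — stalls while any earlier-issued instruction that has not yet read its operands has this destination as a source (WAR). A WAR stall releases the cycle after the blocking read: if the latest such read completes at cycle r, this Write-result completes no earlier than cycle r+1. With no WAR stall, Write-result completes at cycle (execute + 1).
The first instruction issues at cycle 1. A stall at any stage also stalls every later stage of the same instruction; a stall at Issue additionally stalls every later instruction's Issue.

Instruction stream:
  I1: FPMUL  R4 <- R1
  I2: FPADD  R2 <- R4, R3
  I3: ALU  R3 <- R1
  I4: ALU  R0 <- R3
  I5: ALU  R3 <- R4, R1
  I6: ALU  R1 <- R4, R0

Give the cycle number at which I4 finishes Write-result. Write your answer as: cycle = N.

cycle = 14

t=1  issue I1 (FPMUL)
t=2  I1 read-ops · issue I2 (FPADD)
t=3  issue I3 (ALU)
t=4  I3 read-ops
t=5  I3 finished on ALU
t=7  I1 finished on FPMUL
t=8  I1→R4
t=9  I2 read-ops
t=10  I3→R3
t=11  issue I4 (ALU)
t=12  I2 finished on FPADD · I4 read-ops
t=13  I2→R2 · I4 finished on ALU
t=14  I4→R0
t=15  issue I5 (ALU)
t=16  I5 read-ops
t=17  I5 finished on ALU
t=18  I5→R3
t=19  issue I6 (ALU)
t=20  I6 read-ops
t=21  I6 finished on ALU
t=22  I6→R1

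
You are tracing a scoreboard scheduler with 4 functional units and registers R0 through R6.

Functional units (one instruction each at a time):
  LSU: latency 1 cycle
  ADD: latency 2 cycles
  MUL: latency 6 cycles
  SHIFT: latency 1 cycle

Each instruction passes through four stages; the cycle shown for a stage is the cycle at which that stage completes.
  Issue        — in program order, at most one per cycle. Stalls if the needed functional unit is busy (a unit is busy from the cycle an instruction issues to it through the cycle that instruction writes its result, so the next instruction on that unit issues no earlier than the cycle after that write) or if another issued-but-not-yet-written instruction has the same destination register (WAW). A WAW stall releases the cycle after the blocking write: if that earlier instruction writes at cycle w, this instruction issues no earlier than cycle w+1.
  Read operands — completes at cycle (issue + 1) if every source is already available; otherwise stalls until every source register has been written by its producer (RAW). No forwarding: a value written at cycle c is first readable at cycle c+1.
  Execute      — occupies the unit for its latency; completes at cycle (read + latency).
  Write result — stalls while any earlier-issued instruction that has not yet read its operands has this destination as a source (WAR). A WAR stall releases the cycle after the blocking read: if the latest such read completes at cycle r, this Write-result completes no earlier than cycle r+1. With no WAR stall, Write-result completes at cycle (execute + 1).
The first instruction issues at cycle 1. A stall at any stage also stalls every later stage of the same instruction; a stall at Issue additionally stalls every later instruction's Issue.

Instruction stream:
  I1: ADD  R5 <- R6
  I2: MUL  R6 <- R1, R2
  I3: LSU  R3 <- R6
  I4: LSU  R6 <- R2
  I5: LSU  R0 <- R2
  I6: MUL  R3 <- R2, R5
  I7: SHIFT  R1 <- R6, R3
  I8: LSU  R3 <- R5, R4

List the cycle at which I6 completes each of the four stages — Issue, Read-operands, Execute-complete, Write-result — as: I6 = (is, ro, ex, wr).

I6 = (19, 20, 26, 27)

c1: I1→ADD
c2: I1 RO, I2→MUL
c3: I2 RO, I3→LSU
c4: I1 EX
c5: I1 WR R5
c9: I2 EX
c10: I2 WR R6
c11: I3 RO
c12: I3 EX
c13: I3 WR R3
c14: I4→LSU
c15: I4 RO
c16: I4 EX
c17: I4 WR R6
c18: I5→LSU
c19: I5 RO, I6→MUL
c20: I5 EX, I6 RO, I7→SHIFT
c21: I5 WR R0
c26: I6 EX
c27: I6 WR R3
c28: I7 RO, I8→LSU
c29: I7 EX, I8 RO
c30: I7 WR R1, I8 EX
c31: I8 WR R3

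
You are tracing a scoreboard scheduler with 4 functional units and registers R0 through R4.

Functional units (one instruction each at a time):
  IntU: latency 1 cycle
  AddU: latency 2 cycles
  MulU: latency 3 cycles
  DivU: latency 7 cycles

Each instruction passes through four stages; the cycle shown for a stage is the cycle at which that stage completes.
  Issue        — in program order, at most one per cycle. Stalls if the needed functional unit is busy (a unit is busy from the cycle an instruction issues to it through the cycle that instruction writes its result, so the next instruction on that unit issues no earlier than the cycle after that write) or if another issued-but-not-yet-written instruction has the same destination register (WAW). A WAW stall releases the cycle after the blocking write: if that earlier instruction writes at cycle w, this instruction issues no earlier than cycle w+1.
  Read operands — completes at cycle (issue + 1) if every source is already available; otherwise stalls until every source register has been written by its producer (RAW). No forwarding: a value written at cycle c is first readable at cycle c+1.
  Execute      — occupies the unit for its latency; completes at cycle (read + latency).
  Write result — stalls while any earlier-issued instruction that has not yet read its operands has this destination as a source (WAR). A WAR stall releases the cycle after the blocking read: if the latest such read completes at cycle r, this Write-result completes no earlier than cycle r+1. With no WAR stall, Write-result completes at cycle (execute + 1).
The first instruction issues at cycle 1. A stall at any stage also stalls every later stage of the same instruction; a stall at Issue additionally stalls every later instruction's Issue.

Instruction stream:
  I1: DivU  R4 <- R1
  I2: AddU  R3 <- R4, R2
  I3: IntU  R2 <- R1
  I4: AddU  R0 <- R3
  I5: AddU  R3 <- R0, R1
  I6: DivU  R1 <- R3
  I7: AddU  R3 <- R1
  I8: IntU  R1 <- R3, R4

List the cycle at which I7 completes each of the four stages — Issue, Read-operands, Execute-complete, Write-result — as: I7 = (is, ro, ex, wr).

I1: IS=1 RO=2 EX=9 WR=10
I2: IS=2 RO=11 EX=13 WR=14  [RAW R4: wait I1 write@10]
I3: IS=3 RO=4 EX=5 WR=12  [WAR R2: wait I2 read@11]
I4: IS=15 RO=16 EX=18 WR=19  [struct: AddU busy until I2 writes@14]
I5: IS=20 RO=21 EX=23 WR=24  [struct: AddU busy until I4 writes@19]
I6: IS=21 RO=25 EX=32 WR=33  [RAW R3: wait I5 write@24]
I7: IS=25 RO=34 EX=36 WR=37  [struct: AddU busy until I5 writes@24; RAW R1: wait I6 write@33]
I8: IS=34 RO=38 EX=39 WR=40  [WAW R1: wait I6 write@33; RAW R3: wait I7 write@37]

I7 = (25, 34, 36, 37)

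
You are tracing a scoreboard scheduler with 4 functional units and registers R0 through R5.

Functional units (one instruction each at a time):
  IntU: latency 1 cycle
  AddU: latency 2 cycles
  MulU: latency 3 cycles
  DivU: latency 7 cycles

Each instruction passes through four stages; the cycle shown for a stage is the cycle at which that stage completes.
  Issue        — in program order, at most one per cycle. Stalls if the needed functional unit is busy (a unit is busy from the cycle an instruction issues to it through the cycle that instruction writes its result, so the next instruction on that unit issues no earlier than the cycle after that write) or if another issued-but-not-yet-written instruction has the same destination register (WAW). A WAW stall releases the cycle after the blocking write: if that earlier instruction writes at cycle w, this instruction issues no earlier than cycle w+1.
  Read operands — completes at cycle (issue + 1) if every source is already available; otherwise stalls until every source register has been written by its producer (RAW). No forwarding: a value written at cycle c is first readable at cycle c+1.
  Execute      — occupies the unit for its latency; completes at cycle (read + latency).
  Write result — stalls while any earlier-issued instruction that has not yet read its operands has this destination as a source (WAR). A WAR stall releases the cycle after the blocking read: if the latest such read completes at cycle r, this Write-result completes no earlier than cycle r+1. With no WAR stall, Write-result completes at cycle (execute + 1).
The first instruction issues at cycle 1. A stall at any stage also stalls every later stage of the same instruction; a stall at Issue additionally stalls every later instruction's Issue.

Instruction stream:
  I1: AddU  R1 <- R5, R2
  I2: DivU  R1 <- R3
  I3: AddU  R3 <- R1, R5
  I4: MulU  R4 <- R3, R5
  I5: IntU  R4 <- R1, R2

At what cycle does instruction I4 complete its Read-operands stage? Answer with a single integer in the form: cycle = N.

cycle 1: issue I1 (AddU)
cycle 2: I1 read-ops
cycle 4: I1 finished on AddU
cycle 5: I1→R1
cycle 6: issue I2 (DivU)
cycle 7: I2 read-ops | issue I3 (AddU)
cycle 8: issue I4 (MulU)
cycle 14: I2 finished on DivU
cycle 15: I2→R1
cycle 16: I3 read-ops
cycle 18: I3 finished on AddU
cycle 19: I3→R3
cycle 20: I4 read-ops
cycle 23: I4 finished on MulU
cycle 24: I4→R4
cycle 25: issue I5 (IntU)
cycle 26: I5 read-ops
cycle 27: I5 finished on IntU
cycle 28: I5→R4

cycle = 20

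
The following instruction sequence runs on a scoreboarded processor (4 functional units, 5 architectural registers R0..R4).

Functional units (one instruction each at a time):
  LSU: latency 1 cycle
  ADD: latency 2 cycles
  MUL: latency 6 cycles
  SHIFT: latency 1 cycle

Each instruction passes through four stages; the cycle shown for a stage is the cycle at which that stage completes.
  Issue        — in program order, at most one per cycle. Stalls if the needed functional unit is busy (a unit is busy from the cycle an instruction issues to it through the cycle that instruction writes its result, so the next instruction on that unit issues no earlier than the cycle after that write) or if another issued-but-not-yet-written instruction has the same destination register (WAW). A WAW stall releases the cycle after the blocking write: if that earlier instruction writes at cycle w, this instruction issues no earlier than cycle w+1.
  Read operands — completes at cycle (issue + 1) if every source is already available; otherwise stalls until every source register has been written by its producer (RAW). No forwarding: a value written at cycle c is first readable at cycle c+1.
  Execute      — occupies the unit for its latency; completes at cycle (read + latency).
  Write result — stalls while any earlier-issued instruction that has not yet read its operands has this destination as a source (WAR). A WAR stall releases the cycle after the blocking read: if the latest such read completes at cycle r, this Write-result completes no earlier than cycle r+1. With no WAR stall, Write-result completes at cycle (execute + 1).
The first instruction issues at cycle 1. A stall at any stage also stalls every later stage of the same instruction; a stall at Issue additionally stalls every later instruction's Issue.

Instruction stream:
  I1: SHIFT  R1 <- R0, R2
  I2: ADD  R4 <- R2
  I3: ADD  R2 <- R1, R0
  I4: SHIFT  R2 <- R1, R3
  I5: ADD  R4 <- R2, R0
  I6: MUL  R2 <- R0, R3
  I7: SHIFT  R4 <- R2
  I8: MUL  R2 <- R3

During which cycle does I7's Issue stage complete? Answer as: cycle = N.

[I1] 1/2/3/4
[I2] 2/3/5/6
[I3] 7/8/10/11  (struct: ADD busy until I2 writes@6)
[I4] 12/13/14/15  (WAW R2: wait I3 write@11)
[I5] 13/16/18/19  (RAW R2: wait I4 write@15)
[I6] 16/17/23/24  (WAW R2: wait I4 write@15)
[I7] 20/25/26/27  (WAW R4: wait I5 write@19; RAW R2: wait I6 write@24)
[I8] 25/26/32/33  (struct: MUL busy until I6 writes@24)

cycle = 20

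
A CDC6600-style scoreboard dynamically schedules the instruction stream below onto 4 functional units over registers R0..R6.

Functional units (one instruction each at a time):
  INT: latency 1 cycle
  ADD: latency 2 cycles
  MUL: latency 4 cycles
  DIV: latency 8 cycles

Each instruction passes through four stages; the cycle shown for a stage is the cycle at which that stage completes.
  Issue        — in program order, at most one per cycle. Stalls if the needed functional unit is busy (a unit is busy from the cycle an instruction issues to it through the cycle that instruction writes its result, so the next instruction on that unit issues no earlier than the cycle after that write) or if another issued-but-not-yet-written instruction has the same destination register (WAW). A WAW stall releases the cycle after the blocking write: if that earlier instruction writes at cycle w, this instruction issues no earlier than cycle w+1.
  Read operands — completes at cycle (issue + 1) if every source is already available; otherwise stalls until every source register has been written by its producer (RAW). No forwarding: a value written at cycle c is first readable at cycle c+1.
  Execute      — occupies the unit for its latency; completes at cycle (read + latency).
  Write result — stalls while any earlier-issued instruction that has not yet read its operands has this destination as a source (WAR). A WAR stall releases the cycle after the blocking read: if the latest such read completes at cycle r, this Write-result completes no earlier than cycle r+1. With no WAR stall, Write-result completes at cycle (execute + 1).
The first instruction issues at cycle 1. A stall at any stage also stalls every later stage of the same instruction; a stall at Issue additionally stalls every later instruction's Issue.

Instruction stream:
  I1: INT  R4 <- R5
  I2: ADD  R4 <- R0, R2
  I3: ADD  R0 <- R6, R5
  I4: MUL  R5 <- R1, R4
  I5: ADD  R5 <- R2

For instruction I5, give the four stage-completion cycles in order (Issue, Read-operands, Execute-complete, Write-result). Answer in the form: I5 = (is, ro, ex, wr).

I5 = (18, 19, 21, 22)

1) issue 1, read 2, done 3, write 4
2) issue 5, read 6, done 8, write 9  <WAW R4: wait I1 write@4>
3) issue 10, read 11, done 13, write 14  <struct: ADD busy until I2 writes@9>
4) issue 11, read 12, done 16, write 17
5) issue 18, read 19, done 21, write 22  <WAW R5: wait I4 write@17>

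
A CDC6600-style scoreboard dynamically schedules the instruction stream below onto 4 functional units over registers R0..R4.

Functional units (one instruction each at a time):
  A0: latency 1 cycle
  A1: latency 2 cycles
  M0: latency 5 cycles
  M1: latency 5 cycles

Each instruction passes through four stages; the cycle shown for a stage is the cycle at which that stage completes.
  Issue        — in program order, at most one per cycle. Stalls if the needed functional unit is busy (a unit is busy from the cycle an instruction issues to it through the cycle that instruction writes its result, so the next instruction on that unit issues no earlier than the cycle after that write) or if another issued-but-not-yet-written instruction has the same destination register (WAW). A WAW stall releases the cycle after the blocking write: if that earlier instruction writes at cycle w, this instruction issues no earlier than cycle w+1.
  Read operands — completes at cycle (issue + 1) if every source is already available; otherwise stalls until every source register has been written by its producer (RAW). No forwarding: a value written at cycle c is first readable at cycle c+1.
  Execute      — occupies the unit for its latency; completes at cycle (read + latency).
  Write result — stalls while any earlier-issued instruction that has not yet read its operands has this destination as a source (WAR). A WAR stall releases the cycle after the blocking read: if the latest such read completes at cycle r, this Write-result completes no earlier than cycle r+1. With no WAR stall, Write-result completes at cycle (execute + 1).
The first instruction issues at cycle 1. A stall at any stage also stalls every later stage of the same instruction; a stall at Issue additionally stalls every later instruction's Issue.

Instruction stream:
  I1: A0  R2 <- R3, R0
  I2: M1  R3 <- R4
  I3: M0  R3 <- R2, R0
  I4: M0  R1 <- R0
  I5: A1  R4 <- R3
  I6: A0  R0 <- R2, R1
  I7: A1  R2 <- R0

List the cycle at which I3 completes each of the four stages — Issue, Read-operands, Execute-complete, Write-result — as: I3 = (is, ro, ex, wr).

I1: IS=1 RO=2 EX=3 WR=4
I2: IS=2 RO=3 EX=8 WR=9
I3: IS=10 RO=11 EX=16 WR=17  [WAW R3: wait I2 write@9]
I4: IS=18 RO=19 EX=24 WR=25  [struct: M0 busy until I3 writes@17]
I5: IS=19 RO=20 EX=22 WR=23
I6: IS=20 RO=26 EX=27 WR=28  [RAW R1: wait I4 write@25]
I7: IS=24 RO=29 EX=31 WR=32  [struct: A1 busy until I5 writes@23; RAW R0: wait I6 write@28]

I3 = (10, 11, 16, 17)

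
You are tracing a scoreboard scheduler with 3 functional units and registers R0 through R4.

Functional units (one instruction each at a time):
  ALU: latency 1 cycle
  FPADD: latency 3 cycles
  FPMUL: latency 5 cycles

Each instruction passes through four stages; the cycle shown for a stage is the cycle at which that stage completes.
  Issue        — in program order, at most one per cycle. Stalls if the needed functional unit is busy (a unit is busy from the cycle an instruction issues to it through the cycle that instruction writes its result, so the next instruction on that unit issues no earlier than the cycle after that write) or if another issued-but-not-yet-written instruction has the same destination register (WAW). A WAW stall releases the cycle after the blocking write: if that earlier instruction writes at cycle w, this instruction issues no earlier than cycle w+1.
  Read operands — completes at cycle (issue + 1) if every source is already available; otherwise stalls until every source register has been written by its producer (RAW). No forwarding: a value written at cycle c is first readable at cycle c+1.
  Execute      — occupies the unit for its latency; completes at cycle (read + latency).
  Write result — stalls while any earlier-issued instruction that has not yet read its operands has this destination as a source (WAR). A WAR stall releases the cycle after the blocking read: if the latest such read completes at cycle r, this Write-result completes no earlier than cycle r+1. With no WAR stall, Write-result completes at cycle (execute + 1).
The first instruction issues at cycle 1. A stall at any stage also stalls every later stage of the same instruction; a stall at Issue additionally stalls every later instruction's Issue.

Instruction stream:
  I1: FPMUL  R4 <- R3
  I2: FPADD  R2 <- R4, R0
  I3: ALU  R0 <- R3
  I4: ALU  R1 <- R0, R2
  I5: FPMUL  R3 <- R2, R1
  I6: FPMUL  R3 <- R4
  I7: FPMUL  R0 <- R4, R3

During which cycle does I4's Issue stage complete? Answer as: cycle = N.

[I1] 1/2/7/8
[I2] 2/9/12/13  (RAW R4: wait I1 write@8)
[I3] 3/4/5/10  (WAR R0: wait I2 read@9)
[I4] 11/14/15/16  (struct: ALU busy until I3 writes@10; RAW R2: wait I2 write@13)
[I5] 12/17/22/23  (RAW R1: wait I4 write@16)
[I6] 24/25/30/31  (struct: FPMUL busy until I5 writes@23)
[I7] 32/33/38/39  (struct: FPMUL busy until I6 writes@31)

cycle = 11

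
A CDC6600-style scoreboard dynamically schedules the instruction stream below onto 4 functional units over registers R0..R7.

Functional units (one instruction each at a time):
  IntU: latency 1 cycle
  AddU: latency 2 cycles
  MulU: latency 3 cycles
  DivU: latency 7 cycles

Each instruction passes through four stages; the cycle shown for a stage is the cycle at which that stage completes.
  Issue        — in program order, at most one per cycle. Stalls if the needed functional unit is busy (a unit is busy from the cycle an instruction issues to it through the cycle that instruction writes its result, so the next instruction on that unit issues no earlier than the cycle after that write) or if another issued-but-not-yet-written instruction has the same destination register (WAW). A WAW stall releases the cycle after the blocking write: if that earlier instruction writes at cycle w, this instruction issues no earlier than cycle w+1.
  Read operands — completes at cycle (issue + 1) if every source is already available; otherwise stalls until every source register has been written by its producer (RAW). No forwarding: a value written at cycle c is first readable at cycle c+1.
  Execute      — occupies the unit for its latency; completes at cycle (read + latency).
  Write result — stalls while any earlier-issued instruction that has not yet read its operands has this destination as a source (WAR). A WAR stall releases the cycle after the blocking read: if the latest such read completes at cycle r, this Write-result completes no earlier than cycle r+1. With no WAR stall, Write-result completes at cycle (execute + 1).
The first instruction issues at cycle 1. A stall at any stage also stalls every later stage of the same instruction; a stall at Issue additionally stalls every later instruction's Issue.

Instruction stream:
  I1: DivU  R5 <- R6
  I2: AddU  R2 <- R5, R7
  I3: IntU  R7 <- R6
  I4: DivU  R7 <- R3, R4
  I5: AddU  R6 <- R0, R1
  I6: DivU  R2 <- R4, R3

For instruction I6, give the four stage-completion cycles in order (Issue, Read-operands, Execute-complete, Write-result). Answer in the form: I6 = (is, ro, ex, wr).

c1: I1 dispatched to DivU
c2: I1 operands ready; I2 dispatched to AddU
c3: I3 dispatched to IntU
c4: I3 operands ready
c5: I3 complete
c9: I1 complete
c10: R5←I1
c11: I2 operands ready
c12: R7←I3
c13: I2 complete; I4 dispatched to DivU
c14: R2←I2; I4 operands ready
c15: I5 dispatched to AddU
c16: I5 operands ready
c18: I5 complete
c19: R6←I5
c21: I4 complete
c22: R7←I4
c23: I6 dispatched to DivU
c24: I6 operands ready
c31: I6 complete
c32: R2←I6

I6 = (23, 24, 31, 32)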